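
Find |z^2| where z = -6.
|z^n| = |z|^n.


|z| = sqrt(36+0) = sqrt(36) = 6
|z^2| = |z|^2 = 6^2 = 36

|z^2| = 36


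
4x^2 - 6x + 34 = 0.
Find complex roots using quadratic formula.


disc = (-6)^2 - 4*4*34 = 36 - 544 = -508
sqrt(|disc|) = sqrt(508) = 22.5389
Real part = 6/(2*4) = 0.7500
Imag part = 22.5389/(2*4) = 2.8174

0.7500 ± 2.8174i


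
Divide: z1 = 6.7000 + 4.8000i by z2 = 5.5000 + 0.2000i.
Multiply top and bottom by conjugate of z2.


Conjugate of z2 = 5.5000 - 0.2000i
Numerator: (6.7000 + 4.8000i)(5.5000 - 0.2000i) = 37.8100 + 25.0600i
Denominator: 5.5^2 + 0.2^2 = 30.29
Result = (37.8100 + 25.0600i)/30.29

1.2483 + 0.8273i


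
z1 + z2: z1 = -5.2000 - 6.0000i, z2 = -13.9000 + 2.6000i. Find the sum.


Real: -5.2 - 13.9 = -19.1
Imag: -6 + 2.6 = -3.4

-19.1000 - 3.4000i


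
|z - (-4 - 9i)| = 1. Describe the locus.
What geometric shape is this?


|z - z0| = r is a circle with center z0 and radius r.
Center = (-4, -9), radius = 1

Circle with center (-4, -9) and radius 1


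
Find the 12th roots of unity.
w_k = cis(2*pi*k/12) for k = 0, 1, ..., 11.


The 12th roots of unity are cis(360k/12°) for k=0..11
Angle step = 360/12 = 30°
Primitive root: cis(30°)
Primitive root = 0.8660 + 0.5000i

12 roots at angles: 0°, 30°, 60°, 90°, 120°, 150°, 180°, 210°, 240°, 270°, 300°, 330°


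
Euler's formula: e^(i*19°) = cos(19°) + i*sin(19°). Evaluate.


cos(19°) = 0.9455
sin(19°) = 0.3256

e^(i*19°) = 0.9455 + 0.3256i


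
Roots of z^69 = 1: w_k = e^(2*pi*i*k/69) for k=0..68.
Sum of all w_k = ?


The sum of all 69th roots of unity is 0.
Geometric series: (1 - w^69)/(1 - w) = (1-1)/(1-w) = 0 since w^69 = 1, w ≠ 1.
Alternatively: coefficient of z^68 in z^69 - 1 is 0.

0


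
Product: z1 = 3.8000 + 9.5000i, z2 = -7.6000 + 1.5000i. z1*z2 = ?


Real = 3.8*(-7.6) - 9.5*1.5 = -28.88 - 14.25 = -43.13
Imag = 3.8*1.5 - (7.6)*9.5 = 5.7 - (72.2) = -66.5

-43.1300 - 66.5000i


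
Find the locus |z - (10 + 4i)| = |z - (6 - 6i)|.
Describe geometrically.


Equal distances means the locus is the perpendicular bisector of z1 and z2.
Midpoint = ((10+6)/2, (4+(-6))/2) = (8.0000, -1.0000)

Perpendicular bisector through (8.0000, -1.0000)


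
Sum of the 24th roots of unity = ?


The sum of all 24th roots of unity is 0.
Geometric series: (1 - w^24)/(1 - w) = (1-1)/(1-w) = 0 since w^24 = 1, w ≠ 1.
Alternatively: coefficient of z^23 in z^24 - 1 is 0.

0


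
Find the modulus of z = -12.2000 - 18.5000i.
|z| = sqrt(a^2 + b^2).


|z| = sqrt((-12.2)^2 + (-18.5)^2) = sqrt(148.84 + 342.25) = sqrt(491.09) = 22.1606

|z| = 22.1606


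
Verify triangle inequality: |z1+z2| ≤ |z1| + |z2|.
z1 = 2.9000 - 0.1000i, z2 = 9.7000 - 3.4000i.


|z1| = sqrt(2.9^2 + (-0.1)^2) = sqrt(8.42) = 2.9017
|z2| = sqrt(9.7^2 + (-3.4)^2) = sqrt(105.65) = 10.2786
z1+z2 = 12.6000 - 3.5000i
|z1+z2| = sqrt(171.01) = 13.0771
|z1|+|z2| = 2.9017 + 10.2786 = 13.1803

|z1+z2| = 13.0771 ≤ |z1|+|z2| = 13.1803 (verified)


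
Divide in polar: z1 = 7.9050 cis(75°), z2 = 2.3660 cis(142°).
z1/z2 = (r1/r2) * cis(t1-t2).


r = 7.9050 / 2.3660 = 3.3411
theta = 75° - 142° = -67° = 293° (mod 360)

3.3411 cis(293°)


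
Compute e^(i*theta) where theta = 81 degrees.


cos(81°) = 0.1564
sin(81°) = 0.9877

e^(i*81°) = 0.1564 + 0.9877i


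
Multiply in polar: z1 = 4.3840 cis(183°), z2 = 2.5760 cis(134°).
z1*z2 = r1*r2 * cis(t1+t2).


r = 4.3840 * 2.5760 = 11.2932
theta = 183° + 134° = 317° = 317° (mod 360)

11.2932 cis(317°)


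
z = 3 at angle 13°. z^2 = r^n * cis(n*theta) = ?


r^2 = 3^2 = 9
n*theta = 2*13° = 26° = 26° (mod 360)
a = 9*cos(26°) = 8.0891
b = 9*sin(26°) = 3.9453

9 cis(26°) = 8.0891 + 3.9453i


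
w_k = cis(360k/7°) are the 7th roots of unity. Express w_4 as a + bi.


Angle = 360*4/7 = 205.7143°
a = cos(205.7143°) = -0.9010
b = sin(205.7143°) = -0.4339

-0.9010 - 0.4339i


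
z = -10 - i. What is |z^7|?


|z| = sqrt(100+1) = sqrt(101) = 10.0499
|z^7| = |z|^7 = (sqrt(101))^7 = 101^3 * sqrt(101) = 1030301*sqrt(101)

|z^7| = 1030301*sqrt(101) ≈ 10354396.9023


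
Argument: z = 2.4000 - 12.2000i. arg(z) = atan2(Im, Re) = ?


Re = 2.4, Im = -12.2
arg = atan2(-12.2, 2.4) = -78.8708 degrees

arg(z) = -78.8708 degrees


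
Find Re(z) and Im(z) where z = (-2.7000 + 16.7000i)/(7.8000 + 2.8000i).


Multiply by conjugate: (-2.7000 + 16.7000i)(7.8000 - 2.8000i) / (7.8^2 + 2.8^2)
Numerator real = -2.7*7.8 + 16.7*2.8 = 25.7
Numerator imag = 16.7*7.8 - (-2.7)*2.8 = 137.82
Denominator = 68.68
Re(z) = 25.7/68.68 = 0.3742
Im(z) = 137.82/68.68 = 2.0067

Re(z) = 0.3742, Im(z) = 2.0067


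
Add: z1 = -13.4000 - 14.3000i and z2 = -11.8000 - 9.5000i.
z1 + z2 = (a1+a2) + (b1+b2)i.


Real: -13.4 - 11.8 = -25.2
Imag: -14.3 - 9.5 = -23.8

-25.2000 - 23.8000i


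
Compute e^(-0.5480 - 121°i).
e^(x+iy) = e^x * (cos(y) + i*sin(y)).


e^-0.5480 = 0.5781
cos(-121°) = -0.515
sin(-121°) = -0.8572
Real = 0.5781*(-0.515) = -0.2977
Imag = 0.5781*(-0.8572) = -0.4955

-0.2977 - 0.4955i


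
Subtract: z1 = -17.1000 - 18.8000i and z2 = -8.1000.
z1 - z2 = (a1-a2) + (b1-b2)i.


Real: -17.1 + 8.1 = -9
Imag: -18.8 - 0 = -18.8

-9.0000 - 18.8000i


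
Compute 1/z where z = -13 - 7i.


|z|^2 = 169+49 = 218
1/z = (-13 + 7i)/218

1/z = -0.0596 + 0.0321i


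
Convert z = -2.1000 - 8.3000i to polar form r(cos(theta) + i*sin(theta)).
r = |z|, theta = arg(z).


r = sqrt(4.41+68.89) = sqrt(73.3) = 8.5615
theta = atan2(-8.3, -2.1) = -104.1986 degrees

r = 8.5615, theta = -104.1986 degrees


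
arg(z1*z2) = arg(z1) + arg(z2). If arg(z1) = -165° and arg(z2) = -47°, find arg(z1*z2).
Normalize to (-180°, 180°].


arg(z1*z2) = -165° - 47° = -212°
Normalized to (-180°, 180°]: 148°

148°


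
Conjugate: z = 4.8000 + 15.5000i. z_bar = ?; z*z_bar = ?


z_bar = 4.8000 - 15.5000i
z*z_bar = 4.8^2 + 15.5^2 = 23.04 + 240.25 = 263.29

z_bar = 4.8000 - 15.5000i, z*z_bar = 263.29


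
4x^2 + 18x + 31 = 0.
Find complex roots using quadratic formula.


disc = 18^2 - 4*4*31 = 324 - 496 = -172
sqrt(|disc|) = sqrt(172) = 13.1149
Real part = -18/(2*4) = -2.2500
Imag part = 13.1149/(2*4) = 1.6394

-2.2500 ± 1.6394i


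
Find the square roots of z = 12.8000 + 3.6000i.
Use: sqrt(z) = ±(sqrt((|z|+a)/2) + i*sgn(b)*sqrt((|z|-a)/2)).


|z| = sqrt(163.84+12.96) = 13.2966
sqrt((|z|+a)/2) = sqrt((13.2966+12.8)/2) = sqrt(13.0483) = 3.6122
sqrt((|z|-a)/2) = sqrt((13.2966-12.8)/2) = sqrt(0.2483) = 0.4983

±(3.6122 + 0.4983i) i.e. 3.6122 + 0.4983i and -3.6122 - 0.4983i


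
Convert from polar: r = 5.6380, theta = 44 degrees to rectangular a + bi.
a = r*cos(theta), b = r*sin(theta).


a = 5.6380*cos(44°) = 5.6380*0.71934 = 4.0556
b = 5.6380*sin(44°) = 5.6380*0.69466 = 3.9165

4.0556 + 3.9165i


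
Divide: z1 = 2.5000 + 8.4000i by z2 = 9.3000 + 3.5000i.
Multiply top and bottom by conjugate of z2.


Conjugate of z2 = 9.3000 - 3.5000i
Numerator: (2.5000 + 8.4000i)(9.3000 - 3.5000i) = 52.6500 + 69.3700i
Denominator: 9.3^2 + 3.5^2 = 98.74
Result = (52.6500 + 69.3700i)/98.74

0.5332 + 0.7026i


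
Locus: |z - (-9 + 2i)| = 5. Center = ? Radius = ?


|z - z0| = r is a circle with center z0 and radius r.
Center = (-9, 2), radius = 5

Circle with center (-9, 2) and radius 5


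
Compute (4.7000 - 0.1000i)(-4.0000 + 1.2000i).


Real = 4.7*(-4) - (-0.1)*1.2 = -18.8 - (-0.12) = -18.68
Imag = 4.7*1.2 - (4)*(-0.1) = 5.64 + 0.4 = 6.04

-18.6800 + 6.0400i


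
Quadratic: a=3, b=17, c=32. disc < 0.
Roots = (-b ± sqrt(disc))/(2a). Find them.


disc = 17^2 - 4*3*32 = 289 - 384 = -95
sqrt(|disc|) = sqrt(95) = 9.7468
Real part = -17/(2*3) = -2.8333
Imag part = 9.7468/(2*3) = 1.6245

-2.8333 ± 1.6245i


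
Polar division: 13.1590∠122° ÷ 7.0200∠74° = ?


r = 13.1590 / 7.0200 = 1.8745
theta = 122° - 74° = 48° = 48° (mod 360)

1.8745 cis(48°)


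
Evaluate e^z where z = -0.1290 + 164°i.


e^-0.1290 = 0.8790
cos(164°) = -0.96126
sin(164°) = 0.2756
Real = 0.8790*(-0.96126) = -0.8449
Imag = 0.8790*0.2756 = 0.2423

-0.8449 + 0.2423i


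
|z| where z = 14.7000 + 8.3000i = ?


|z| = sqrt(14.7^2 + 8.3^2) = sqrt(216.09 + 68.89) = sqrt(284.98) = 16.8814

|z| = 16.8814


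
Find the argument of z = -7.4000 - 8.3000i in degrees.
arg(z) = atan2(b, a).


Re = -7.4, Im = -8.3
arg = atan2(-8.3, -7.4) = -131.7191 degrees

arg(z) = -131.7191 degrees


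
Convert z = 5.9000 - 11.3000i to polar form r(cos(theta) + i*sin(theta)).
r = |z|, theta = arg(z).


r = sqrt(34.81+127.69) = sqrt(162.5) = 12.7475
theta = atan2(-11.3, 5.9) = -62.4299 degrees

r = 12.7475, theta = -62.4299 degrees


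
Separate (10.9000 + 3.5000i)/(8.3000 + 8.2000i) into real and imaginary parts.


Multiply by conjugate: (10.9000 + 3.5000i)(8.3000 - 8.2000i) / (8.3^2 + 8.2^2)
Numerator real = 10.9*8.3 + 3.5*8.2 = 119.17
Numerator imag = 3.5*8.3 - 10.9*8.2 = -60.33
Denominator = 136.13
Re(z) = 119.17/136.13 = 0.8754
Im(z) = -60.33/136.13 = -0.4432

Re(z) = 0.8754, Im(z) = -0.4432


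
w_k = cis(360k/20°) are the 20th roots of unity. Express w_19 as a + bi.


Angle = 360*19/20 = 342°
a = cos(342°) = 0.9511
b = sin(342°) = -0.3090

0.9511 - 0.3090i


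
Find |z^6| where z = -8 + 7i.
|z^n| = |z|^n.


|z| = sqrt(64+49) = sqrt(113) = 10.6301
|z^6| = |z|^6 = (sqrt(113))^6 = 113^3 = 1442897

|z^6| = 1442897


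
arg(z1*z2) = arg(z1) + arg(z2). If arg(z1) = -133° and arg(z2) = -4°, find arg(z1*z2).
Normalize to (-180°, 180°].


arg(z1*z2) = -133° - 4° = -137°
Normalized to (-180°, 180°]: -137°

-137°


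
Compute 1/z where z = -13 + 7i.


|z|^2 = 169+49 = 218
1/z = (-13 - 7i)/218

1/z = -0.0596 - 0.0321i


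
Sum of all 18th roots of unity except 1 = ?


With w = e^(2*pi*i/18), all 18 of the 18th roots of unity w^0 = 1, w, ..., w^(17) sum to 0: 1 + w + ... + w^(17) = (1 - w^18)/(1 - w) = 0 since w^18 = 1, w ≠ 1.
Removing the root 1: w + w^2 + ... + w^(17) = 0 - 1 = -1

Sum = -1


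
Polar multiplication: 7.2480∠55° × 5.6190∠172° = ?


r = 7.2480 * 5.6190 = 40.7265
theta = 55° + 172° = 227° = 227° (mod 360)

40.7265 cis(227°)


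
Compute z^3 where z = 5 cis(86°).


r^3 = 5^3 = 125
n*theta = 3*86° = 258° = 258° (mod 360)
a = 125*cos(258°) = -25.9890
b = 125*sin(258°) = -122.2685

125 cis(258°) = -25.9890 - 122.2685i


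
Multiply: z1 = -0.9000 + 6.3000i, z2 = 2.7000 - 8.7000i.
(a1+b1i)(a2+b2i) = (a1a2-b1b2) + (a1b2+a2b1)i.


Real = -0.9*2.7 - 6.3*(-8.7) = -2.43 - (-54.81) = 52.38
Imag = -0.9*(-8.7) + 2.7*6.3 = 7.83 + 17.01 = 24.84

52.3800 + 24.8400i


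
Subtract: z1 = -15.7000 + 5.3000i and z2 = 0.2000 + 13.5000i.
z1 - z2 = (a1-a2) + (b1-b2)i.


Real: -15.7 - 0.2 = -15.9
Imag: 5.3 - 13.5 = -8.2

-15.9000 - 8.2000i


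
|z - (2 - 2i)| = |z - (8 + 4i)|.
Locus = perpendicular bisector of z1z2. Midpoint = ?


Equal distances means the locus is the perpendicular bisector of z1 and z2.
Midpoint = ((2+8)/2, (-2+4)/2) = (5.0000, 1.0000)

Perpendicular bisector through (5.0000, 1.0000)


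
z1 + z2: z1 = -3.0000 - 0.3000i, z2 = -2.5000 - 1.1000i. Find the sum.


Real: -3 - 2.5 = -5.5
Imag: -0.3 - 1.1 = -1.4

-5.5000 - 1.4000i


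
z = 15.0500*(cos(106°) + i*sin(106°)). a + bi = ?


a = 15.0500*cos(106°) = 15.0500*(-0.275637) = -4.1483
b = 15.0500*sin(106°) = 15.0500*0.96126 = 14.4670

-4.1483 + 14.4670i


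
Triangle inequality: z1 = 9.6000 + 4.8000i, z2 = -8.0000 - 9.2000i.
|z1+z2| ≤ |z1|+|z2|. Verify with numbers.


|z1| = sqrt(9.6^2 + 4.8^2) = sqrt(115.2) = 10.7331
|z2| = sqrt((-8)^2 + (-9.2)^2) = sqrt(148.64) = 12.1918
z1+z2 = 1.6000 - 4.4000i
|z1+z2| = sqrt(21.92) = 4.6819
|z1|+|z2| = 10.7331 + 12.1918 = 22.9249

|z1+z2| = 4.6819 ≤ |z1|+|z2| = 22.9249 (verified)


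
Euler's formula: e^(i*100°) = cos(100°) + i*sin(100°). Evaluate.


cos(100°) = -0.1736
sin(100°) = 0.9848

e^(i*100°) = -0.1736 + 0.9848i


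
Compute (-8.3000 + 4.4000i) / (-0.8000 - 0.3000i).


Conjugate of z2 = -0.8000 + 0.3000i
Numerator: (-8.3000 + 4.4000i)(-0.8000 + 0.3000i) = 5.3200 - 6.0100i
Denominator: (-0.8)^2 + (-0.3)^2 = 0.73
Result = (5.3200 - 6.0100i)/0.73

7.2877 - 8.2329i


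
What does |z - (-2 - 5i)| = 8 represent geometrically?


|z - z0| = r is a circle with center z0 and radius r.
Center = (-2, -5), radius = 8

Circle with center (-2, -5) and radius 8


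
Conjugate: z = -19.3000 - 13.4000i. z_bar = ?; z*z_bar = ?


z_bar = -19.3000 + 13.4000i
z*z_bar = (-19.3)^2 + (-13.4)^2 = 372.49 + 179.56 = 552.05

z_bar = -19.3000 + 13.4000i, z*z_bar = 552.05


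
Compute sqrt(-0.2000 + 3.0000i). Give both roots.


|z| = sqrt(0.04+9) = 3.0067
sqrt((|z|+a)/2) = sqrt((3.0067+(-0.2))/2) = sqrt(1.4033) = 1.1846
sqrt((|z|-a)/2) = sqrt((3.0067-(-0.2))/2) = sqrt(1.6033) = 1.2662

±(1.1846 + 1.2662i) i.e. 1.1846 + 1.2662i and -1.1846 - 1.2662i


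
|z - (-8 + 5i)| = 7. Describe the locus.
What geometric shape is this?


|z - z0| = r is a circle with center z0 and radius r.
Center = (-8, 5), radius = 7

Circle with center (-8, 5) and radius 7


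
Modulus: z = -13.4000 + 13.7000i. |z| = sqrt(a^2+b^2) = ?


|z| = sqrt((-13.4)^2 + 13.7^2) = sqrt(179.56 + 187.69) = sqrt(367.25) = 19.1638

|z| = 19.1638


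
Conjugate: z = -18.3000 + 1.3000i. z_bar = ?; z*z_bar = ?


z_bar = -18.3000 - 1.3000i
z*z_bar = (-18.3)^2 + 1.3^2 = 334.89 + 1.69 = 336.58

z_bar = -18.3000 - 1.3000i, z*z_bar = 336.58


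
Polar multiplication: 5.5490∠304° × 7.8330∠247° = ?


r = 5.5490 * 7.8330 = 43.4653
theta = 304° + 247° = 551° = 191° (mod 360)

43.4653 cis(191°)


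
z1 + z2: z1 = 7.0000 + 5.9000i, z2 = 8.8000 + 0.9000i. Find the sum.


Real: 7 + 8.8 = 15.8
Imag: 5.9 + 0.9 = 6.8

15.8000 + 6.8000i


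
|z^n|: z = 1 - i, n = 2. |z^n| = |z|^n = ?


|z| = sqrt(1+1) = sqrt(2) = 1.4142
|z^2| = |z|^2 = (sqrt(2))^2 = 2

|z^2| = 2


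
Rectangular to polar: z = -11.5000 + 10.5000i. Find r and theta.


r = sqrt(132.25+110.25) = sqrt(242.5) = 15.5724
theta = atan2(10.5, -11.5) = 137.6026 degrees

r = 15.5724, theta = 137.6026 degrees


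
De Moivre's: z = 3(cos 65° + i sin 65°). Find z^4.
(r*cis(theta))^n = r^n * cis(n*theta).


r^4 = 3^4 = 81
n*theta = 4*65° = 260° = 260° (mod 360)
a = 81*cos(260°) = -14.0655
b = 81*sin(260°) = -79.7694

81 cis(260°) = -14.0655 - 79.7694i


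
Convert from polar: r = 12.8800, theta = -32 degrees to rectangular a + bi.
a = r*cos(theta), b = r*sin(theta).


a = 12.8800*cos(-32°) = 12.8800*0.84805 = 10.9229
b = 12.8800*sin(-32°) = 12.8800*(-0.52992) = -6.8254

10.9229 - 6.8254i


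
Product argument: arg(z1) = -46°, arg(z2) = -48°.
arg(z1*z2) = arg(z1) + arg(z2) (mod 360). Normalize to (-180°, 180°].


arg(z1*z2) = -46° - 48° = -94°
Normalized to (-180°, 180°]: -94°

-94°


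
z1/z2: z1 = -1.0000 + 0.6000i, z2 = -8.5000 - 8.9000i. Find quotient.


Conjugate of z2 = -8.5000 + 8.9000i
Numerator: (-1.0000 + 0.6000i)(-8.5000 + 8.9000i) = 3.1600 - 14.0000i
Denominator: (-8.5)^2 + (-8.9)^2 = 151.46
Result = (3.1600 - 14.0000i)/151.46

0.0209 - 0.0924i


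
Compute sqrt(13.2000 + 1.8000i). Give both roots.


|z| = sqrt(174.24+3.24) = 13.3222
sqrt((|z|+a)/2) = sqrt((13.3222+13.2)/2) = sqrt(13.2611) = 3.6416
sqrt((|z|-a)/2) = sqrt((13.3222-13.2)/2) = sqrt(0.0611) = 0.2471

±(3.6416 + 0.2471i) i.e. 3.6416 + 0.2471i and -3.6416 - 0.2471i


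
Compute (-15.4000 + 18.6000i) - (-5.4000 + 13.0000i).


Real: -15.4 + 5.4 = -10
Imag: 18.6 - 13 = 5.6

-10.0000 + 5.6000i


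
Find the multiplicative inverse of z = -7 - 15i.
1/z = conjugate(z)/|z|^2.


|z|^2 = 49+225 = 274
1/z = (-7 + 15i)/274

1/z = -0.0255 + 0.0547i


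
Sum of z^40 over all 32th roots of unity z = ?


The roots are w_k = w^k with w = e^(2*pi*i/32), and (w^k)^40 = (w^40)^k.
So S = 1 + u + u^2 + ... + u^(31) with u = w^40.
40 = 1*32 + 8, so 40 is not a multiple of 32: u = (w^32)^1 * w^8 = w^8 ≠ 1 (w is a primitive 32th root), while u^32 = (w^32)^40 = 1.
Geometric series: S = (1 - u^32)/(1 - u) = (1 - 1)/(1 - u) = 0

S = 0


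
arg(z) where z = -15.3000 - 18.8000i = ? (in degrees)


Re = -15.3, Im = -18.8
arg = atan2(-18.8, -15.3) = -129.1397 degrees

arg(z) = -129.1397 degrees


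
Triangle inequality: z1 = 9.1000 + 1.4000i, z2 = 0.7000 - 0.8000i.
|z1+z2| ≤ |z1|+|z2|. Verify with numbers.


|z1| = sqrt(9.1^2 + 1.4^2) = sqrt(84.77) = 9.2071
|z2| = sqrt(0.7^2 + (-0.8)^2) = sqrt(1.13) = 1.0630
z1+z2 = 9.8000 + 0.6000i
|z1+z2| = sqrt(96.4) = 9.8184
|z1|+|z2| = 9.2071 + 1.0630 = 10.2701

|z1+z2| = 9.8184 ≤ |z1|+|z2| = 10.2701 (verified)


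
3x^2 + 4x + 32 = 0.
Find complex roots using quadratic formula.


disc = 4^2 - 4*3*32 = 16 - 384 = -368
sqrt(|disc|) = sqrt(368) = 19.1833
Real part = -4/(2*3) = -0.6667
Imag part = 19.1833/(2*3) = 3.1972

-0.6667 ± 3.1972i


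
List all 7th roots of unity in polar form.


The 7th roots of unity are cis(360k/7°) for k=0..6
Angle step = 360/7 = 51.4286°
Primitive root: cis(51.4286°)
Primitive root = 0.6235 + 0.7818i

7 roots at angles: 0°, 51.4286°, 102.8571°, 154.2857°, 205.7143°, 257.1429°, 308.5714°


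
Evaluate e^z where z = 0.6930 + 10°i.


e^0.6930 = 1.9997
cos(10°) = 0.9848
sin(10°) = 0.17365
Real = 1.9997*0.9848 = 1.9693
Imag = 1.9997*0.17365 = 0.3472

1.9693 + 0.3472i


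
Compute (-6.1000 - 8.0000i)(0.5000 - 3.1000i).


Real = -6.1*0.5 - (-8)*(-3.1) = -3.05 - 24.8 = -27.85
Imag = -6.1*(-3.1) + 0.5*(-8) = 18.91 - (4) = 14.91

-27.8500 + 14.9100i


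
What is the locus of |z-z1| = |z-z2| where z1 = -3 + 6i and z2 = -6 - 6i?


Equal distances means the locus is the perpendicular bisector of z1 and z2.
Midpoint = ((-3+(-6))/2, (6+(-6))/2) = (-4.5000, 0)

Perpendicular bisector through (-4.5000, 0)


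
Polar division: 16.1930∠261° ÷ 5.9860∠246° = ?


r = 16.1930 / 5.9860 = 2.7051
theta = 261° - 246° = 15° = 15° (mod 360)

2.7051 cis(15°)


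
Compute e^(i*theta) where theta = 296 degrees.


cos(296°) = 0.4384
sin(296°) = -0.8988

e^(i*296°) = 0.4384 - 0.8988i


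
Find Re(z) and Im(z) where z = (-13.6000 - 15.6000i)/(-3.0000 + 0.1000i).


Multiply by conjugate: (-13.6000 - 15.6000i)(-3.0000 - 0.1000i) / ((-3)^2 + 0.1^2)
Numerator real = -13.6*(-3) - (15.6)*0.1 = 39.24
Numerator imag = -15.6*(-3) - (-13.6)*0.1 = 48.16
Denominator = 9.01
Re(z) = 39.24/9.01 = 4.3552
Im(z) = 48.16/9.01 = 5.3452

Re(z) = 4.3552, Im(z) = 5.3452


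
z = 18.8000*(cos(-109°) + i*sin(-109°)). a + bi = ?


a = 18.8000*cos(-109°) = 18.8000*(-0.32557) = -6.1207
b = 18.8000*sin(-109°) = 18.8000*(-0.9455186) = -17.7757

-6.1207 - 17.7757i


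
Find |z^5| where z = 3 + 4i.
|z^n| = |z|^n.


|z| = sqrt(9+16) = sqrt(25) = 5
|z^5| = |z|^5 = 5^5 = 3125

|z^5| = 3125


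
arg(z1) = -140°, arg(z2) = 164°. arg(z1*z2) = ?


arg(z1*z2) = -140° + 164° = 24°
Normalized to (-180°, 180°]: 24°

24°


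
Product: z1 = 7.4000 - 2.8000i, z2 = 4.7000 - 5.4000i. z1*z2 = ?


Real = 7.4*4.7 - (-2.8)*(-5.4) = 34.78 - 15.12 = 19.66
Imag = 7.4*(-5.4) + 4.7*(-2.8) = -39.96 - (13.16) = -53.12

19.6600 - 53.1200i


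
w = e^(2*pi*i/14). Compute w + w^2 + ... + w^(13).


With w = e^(2*pi*i/14), all 14 of the 14th roots of unity w^0 = 1, w, ..., w^(13) sum to 0: 1 + w + ... + w^(13) = (1 - w^14)/(1 - w) = 0 since w^14 = 1, w ≠ 1.
Removing the root 1: w + w^2 + ... + w^(13) = 0 - 1 = -1

Sum = -1


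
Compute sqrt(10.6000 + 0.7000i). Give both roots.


|z| = sqrt(112.36+0.49) = 10.6231
sqrt((|z|+a)/2) = sqrt((10.6231+10.6)/2) = sqrt(10.6115) = 3.2575
sqrt((|z|-a)/2) = sqrt((10.6231-10.6)/2) = sqrt(0.0115) = 0.1074

±(3.2575 + 0.1074i) i.e. 3.2575 + 0.1074i and -3.2575 - 0.1074i


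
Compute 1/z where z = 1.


|z|^2 = 1+0 = 1
1/z = (1 - 0i)/1

1/z = 1.0000 + 0i


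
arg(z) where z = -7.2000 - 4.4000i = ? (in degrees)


Re = -7.2, Im = -4.4
arg = atan2(-4.4, -7.2) = -148.5704 degrees

arg(z) = -148.5704 degrees


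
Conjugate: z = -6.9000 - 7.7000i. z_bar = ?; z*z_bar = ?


z_bar = -6.9000 + 7.7000i
z*z_bar = (-6.9)^2 + (-7.7)^2 = 47.61 + 59.29 = 106.9

z_bar = -6.9000 + 7.7000i, z*z_bar = 106.9


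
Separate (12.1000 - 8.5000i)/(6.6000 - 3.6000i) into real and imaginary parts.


Multiply by conjugate: (12.1000 - 8.5000i)(6.6000 + 3.6000i) / (6.6^2 + (-3.6)^2)
Numerator real = 12.1*6.6 - (8.5)*(-3.6) = 110.46
Numerator imag = -8.5*6.6 - 12.1*(-3.6) = -12.54
Denominator = 56.52
Re(z) = 110.46/56.52 = 1.9544
Im(z) = -12.54/56.52 = -0.2219

Re(z) = 1.9544, Im(z) = -0.2219


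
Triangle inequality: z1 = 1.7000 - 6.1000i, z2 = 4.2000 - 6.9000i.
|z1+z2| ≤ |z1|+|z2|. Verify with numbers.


|z1| = sqrt(1.7^2 + (-6.1)^2) = sqrt(40.1) = 6.3325
|z2| = sqrt(4.2^2 + (-6.9)^2) = sqrt(65.25) = 8.0777
z1+z2 = 5.9000 - 13.0000i
|z1+z2| = sqrt(203.81) = 14.2762
|z1|+|z2| = 6.3325 + 8.0777 = 14.4102

|z1+z2| = 14.2762 ≤ |z1|+|z2| = 14.4102 (verified)


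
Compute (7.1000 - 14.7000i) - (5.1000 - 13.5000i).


Real: 7.1 - 5.1 = 2
Imag: -14.7 + 13.5 = -1.2

2.0000 - 1.2000i


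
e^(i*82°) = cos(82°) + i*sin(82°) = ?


cos(82°) = 0.1392
sin(82°) = 0.9903

e^(i*82°) = 0.1392 + 0.9903i


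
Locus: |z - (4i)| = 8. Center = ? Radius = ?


|z - z0| = r is a circle with center z0 and radius r.
Center = (0, 4), radius = 8

Circle with center (0, 4) and radius 8


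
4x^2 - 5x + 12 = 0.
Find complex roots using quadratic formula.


disc = (-5)^2 - 4*4*12 = 25 - 192 = -167
sqrt(|disc|) = sqrt(167) = 12.9228
Real part = 5/(2*4) = 0.6250
Imag part = 12.9228/(2*4) = 1.6154

0.6250 ± 1.6154i


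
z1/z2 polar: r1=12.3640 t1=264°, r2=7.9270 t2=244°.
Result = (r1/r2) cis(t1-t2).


r = 12.3640 / 7.9270 = 1.5597
theta = 264° - 244° = 20° = 20° (mod 360)

1.5597 cis(20°)


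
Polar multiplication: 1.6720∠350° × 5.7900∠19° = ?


r = 1.6720 * 5.7900 = 9.6809
theta = 350° + 19° = 369° = 9° (mod 360)

9.6809 cis(9°)


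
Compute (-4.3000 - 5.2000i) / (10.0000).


Conjugate of z2 = 10.0000
Numerator: (-4.3000 - 5.2000i)(10.0000) = -43.0000 - 52.0000i
Denominator: 10^2 + 0^2 = 100
Result = (-43.0000 - 52.0000i)/100

-0.4300 - 0.5200i


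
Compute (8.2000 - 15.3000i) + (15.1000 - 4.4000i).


Real: 8.2 + 15.1 = 23.3
Imag: -15.3 - 4.4 = -19.7

23.3000 - 19.7000i


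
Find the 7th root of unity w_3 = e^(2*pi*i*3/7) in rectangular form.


Angle = 360*3/7 = 154.2857°
a = cos(154.2857°) = -0.9010
b = sin(154.2857°) = 0.4339

-0.9010 + 0.4339i


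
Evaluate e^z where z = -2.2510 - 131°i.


e^-2.2510 = 0.1053
cos(-131°) = -0.6561
sin(-131°) = -0.7547
Real = 0.1053*(-0.6561) = -0.0691
Imag = 0.1053*(-0.7547) = -0.0795

-0.0691 - 0.0795i


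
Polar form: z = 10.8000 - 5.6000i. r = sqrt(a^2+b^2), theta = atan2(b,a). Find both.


r = sqrt(116.64+31.36) = sqrt(148) = 12.1655
theta = atan2(-5.6, 10.8) = -27.4076 degrees

r = 12.1655, theta = -27.4076 degrees


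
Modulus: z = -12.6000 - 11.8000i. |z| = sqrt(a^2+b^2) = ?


|z| = sqrt((-12.6)^2 + (-11.8)^2) = sqrt(158.76 + 139.24) = sqrt(298) = 17.2627

|z| = 17.2627


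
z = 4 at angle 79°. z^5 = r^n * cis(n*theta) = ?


r^5 = 4^5 = 1024
n*theta = 5*79° = 395° = 35° (mod 360)
a = 1024*cos(35°) = 838.8117
b = 1024*sin(35°) = 587.3423

1024 cis(35°) = 838.8117 + 587.3423i


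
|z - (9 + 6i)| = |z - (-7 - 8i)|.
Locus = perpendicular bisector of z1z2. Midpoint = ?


Equal distances means the locus is the perpendicular bisector of z1 and z2.
Midpoint = ((9+(-7))/2, (6+(-8))/2) = (1.0000, -1.0000)

Perpendicular bisector through (1.0000, -1.0000)


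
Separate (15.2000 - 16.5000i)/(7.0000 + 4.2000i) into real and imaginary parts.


Multiply by conjugate: (15.2000 - 16.5000i)(7.0000 - 4.2000i) / (7^2 + 4.2^2)
Numerator real = 15.2*7 - (16.5)*4.2 = 37.1
Numerator imag = -16.5*7 - 15.2*4.2 = -179.34
Denominator = 66.64
Re(z) = 37.1/66.64 = 0.5567
Im(z) = -179.34/66.64 = -2.6912

Re(z) = 0.5567, Im(z) = -2.6912


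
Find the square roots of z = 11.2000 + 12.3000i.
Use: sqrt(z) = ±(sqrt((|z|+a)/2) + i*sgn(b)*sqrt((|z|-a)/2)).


|z| = sqrt(125.44+151.29) = 16.6352
sqrt((|z|+a)/2) = sqrt((16.6352+11.2)/2) = sqrt(13.9176) = 3.7306
sqrt((|z|-a)/2) = sqrt((16.6352-11.2)/2) = sqrt(2.7176) = 1.6485

±(3.7306 + 1.6485i) i.e. 3.7306 + 1.6485i and -3.7306 - 1.6485i


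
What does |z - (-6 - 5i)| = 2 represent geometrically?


|z - z0| = r is a circle with center z0 and radius r.
Center = (-6, -5), radius = 2

Circle with center (-6, -5) and radius 2


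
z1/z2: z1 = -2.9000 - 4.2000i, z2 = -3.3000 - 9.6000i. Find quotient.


Conjugate of z2 = -3.3000 + 9.6000i
Numerator: (-2.9000 - 4.2000i)(-3.3000 + 9.6000i) = 49.8900 - 13.9800i
Denominator: (-3.3)^2 + (-9.6)^2 = 103.05
Result = (49.8900 - 13.9800i)/103.05

0.4841 - 0.1357i


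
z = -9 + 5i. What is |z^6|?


|z| = sqrt(81+25) = sqrt(106) = 10.2956
|z^6| = |z|^6 = (sqrt(106))^6 = 106^3 = 1191016

|z^6| = 1191016


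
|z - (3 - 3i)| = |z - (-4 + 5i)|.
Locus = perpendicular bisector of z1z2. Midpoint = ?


Equal distances means the locus is the perpendicular bisector of z1 and z2.
Midpoint = ((3+(-4))/2, (-3+5)/2) = (-0.5000, 1.0000)

Perpendicular bisector through (-0.5000, 1.0000)


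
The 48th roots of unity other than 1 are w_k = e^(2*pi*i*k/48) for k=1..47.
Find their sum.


With w = e^(2*pi*i/48), all 48 of the 48th roots of unity w^0 = 1, w, ..., w^(47) sum to 0: 1 + w + ... + w^(47) = (1 - w^48)/(1 - w) = 0 since w^48 = 1, w ≠ 1.
Removing the root 1: w + w^2 + ... + w^(47) = 0 - 1 = -1

Sum = -1


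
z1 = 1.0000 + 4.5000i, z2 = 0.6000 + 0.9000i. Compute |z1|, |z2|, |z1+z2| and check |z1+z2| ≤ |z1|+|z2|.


|z1| = sqrt(1^2 + 4.5^2) = sqrt(21.25) = 4.6098
|z2| = sqrt(0.6^2 + 0.9^2) = sqrt(1.17) = 1.0817
z1+z2 = 1.6000 + 5.4000i
|z1+z2| = sqrt(31.72) = 5.6321
|z1|+|z2| = 4.6098 + 1.0817 = 5.6915

|z1+z2| = 5.6321 ≤ |z1|+|z2| = 5.6915 (verified)


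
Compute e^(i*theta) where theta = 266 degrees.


cos(266°) = -0.0698
sin(266°) = -0.9976

e^(i*266°) = -0.0698 - 0.9976i


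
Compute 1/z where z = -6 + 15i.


|z|^2 = 36+225 = 261
1/z = (-6 - 15i)/261

1/z = -0.0230 - 0.0575i


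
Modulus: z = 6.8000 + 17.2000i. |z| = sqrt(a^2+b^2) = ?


|z| = sqrt(6.8^2 + 17.2^2) = sqrt(46.24 + 295.84) = sqrt(342.08) = 18.4954

|z| = 18.4954


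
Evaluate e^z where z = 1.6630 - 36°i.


e^1.6630 = 5.2751
cos(-36°) = 0.80902
sin(-36°) = -0.587785
Real = 5.2751*0.80902 = 4.2677
Imag = 5.2751*(-0.587785) = -3.1006

4.2677 - 3.1006i


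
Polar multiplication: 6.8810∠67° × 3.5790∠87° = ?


r = 6.8810 * 3.5790 = 24.6271
theta = 67° + 87° = 154° = 154° (mod 360)

24.6271 cis(154°)


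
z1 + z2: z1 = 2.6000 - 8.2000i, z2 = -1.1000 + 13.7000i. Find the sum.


Real: 2.6 - 1.1 = 1.5
Imag: -8.2 + 13.7 = 5.5

1.5000 + 5.5000i


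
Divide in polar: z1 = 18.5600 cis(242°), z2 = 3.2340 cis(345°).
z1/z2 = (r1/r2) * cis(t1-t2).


r = 18.5600 / 3.2340 = 5.7390
theta = 242° - 345° = -103° = 257° (mod 360)

5.7390 cis(257°)


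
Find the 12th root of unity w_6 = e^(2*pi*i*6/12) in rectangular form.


Angle = 360*6/12 = 180°
a = cos(180°) = -1.0000
b = sin(180°) = 0

-1.0000 + 0i


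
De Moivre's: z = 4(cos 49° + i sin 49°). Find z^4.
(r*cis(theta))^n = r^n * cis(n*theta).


r^4 = 4^4 = 256
n*theta = 4*49° = 196° = 196° (mod 360)
a = 256*cos(196°) = -246.0830
b = 256*sin(196°) = -70.5632

256 cis(196°) = -246.0830 - 70.5632i


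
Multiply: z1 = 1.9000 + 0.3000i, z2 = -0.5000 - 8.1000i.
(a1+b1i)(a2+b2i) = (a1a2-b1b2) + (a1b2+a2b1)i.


Real = 1.9*(-0.5) - 0.3*(-8.1) = -0.95 - (-2.43) = 1.48
Imag = 1.9*(-8.1) - (0.5)*0.3 = -15.39 - (0.15) = -15.54

1.4800 - 15.5400i


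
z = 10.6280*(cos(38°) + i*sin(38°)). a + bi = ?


a = 10.6280*cos(38°) = 10.6280*0.78801 = 8.3750
b = 10.6280*sin(38°) = 10.6280*0.6156615 = 6.5433

8.3750 + 6.5433i


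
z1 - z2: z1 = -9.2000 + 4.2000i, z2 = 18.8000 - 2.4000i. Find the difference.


Real: -9.2 - 18.8 = -28
Imag: 4.2 + 2.4 = 6.6

-28.0000 + 6.6000i


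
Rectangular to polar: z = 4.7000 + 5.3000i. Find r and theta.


r = sqrt(22.09+28.09) = sqrt(50.18) = 7.0838
theta = atan2(5.3, 4.7) = 48.4336 degrees

r = 7.0838, theta = 48.4336 degrees


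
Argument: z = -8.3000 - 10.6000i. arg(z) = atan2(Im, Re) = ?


Re = -8.3, Im = -10.6
arg = atan2(-10.6, -8.3) = -128.0616 degrees

arg(z) = -128.0616 degrees


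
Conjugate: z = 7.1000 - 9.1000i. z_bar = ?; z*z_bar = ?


z_bar = 7.1000 + 9.1000i
z*z_bar = 7.1^2 + (-9.1)^2 = 50.41 + 82.81 = 133.22

z_bar = 7.1000 + 9.1000i, z*z_bar = 133.22


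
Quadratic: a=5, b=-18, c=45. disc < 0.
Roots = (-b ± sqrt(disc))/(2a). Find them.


disc = (-18)^2 - 4*5*45 = 324 - 900 = -576
sqrt(|disc|) = sqrt(576) = 24.0000
Real part = 18/(2*5) = 1.8000
Imag part = 24.0000/(2*5) = 2.4000

1.8000 ± 2.4000i


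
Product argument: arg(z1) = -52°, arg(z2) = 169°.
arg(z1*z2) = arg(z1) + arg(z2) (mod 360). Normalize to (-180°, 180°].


arg(z1*z2) = -52° + 169° = 117°
Normalized to (-180°, 180°]: 117°

117°


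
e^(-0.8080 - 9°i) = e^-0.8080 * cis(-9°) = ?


e^-0.8080 = 0.44575
cos(-9°) = 0.9877
sin(-9°) = -0.1564
Real = 0.44575*0.9877 = 0.4403
Imag = 0.44575*(-0.1564) = -0.0697

0.4403 - 0.0697i


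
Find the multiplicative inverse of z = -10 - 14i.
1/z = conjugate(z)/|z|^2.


|z|^2 = 100+196 = 296
1/z = (-10 + 14i)/296

1/z = -0.0338 + 0.0473i


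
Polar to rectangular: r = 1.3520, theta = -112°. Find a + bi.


a = 1.3520*cos(-112°) = 1.3520*(-0.3746) = -0.5065
b = 1.3520*sin(-112°) = 1.3520*(-0.9272) = -1.2536

-0.5065 - 1.2536i


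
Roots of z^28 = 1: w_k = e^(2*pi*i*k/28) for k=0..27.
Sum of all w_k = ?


The sum of all 28th roots of unity is 0.
Geometric series: (1 - w^28)/(1 - w) = (1-1)/(1-w) = 0 since w^28 = 1, w ≠ 1.
Alternatively: coefficient of z^27 in z^28 - 1 is 0.

0


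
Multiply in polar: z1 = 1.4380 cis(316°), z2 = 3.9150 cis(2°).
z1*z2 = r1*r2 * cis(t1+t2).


r = 1.4380 * 3.9150 = 5.6298
theta = 316° + 2° = 318° = 318° (mod 360)

5.6298 cis(318°)


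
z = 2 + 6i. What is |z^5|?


|z| = sqrt(4+36) = sqrt(40) = 6.3246
|z^5| = |z|^5 = (sqrt(40))^5 = 40^2 * sqrt(40) = 1600*sqrt(40)

|z^5| = 1600*sqrt(40) ≈ 10119.2885


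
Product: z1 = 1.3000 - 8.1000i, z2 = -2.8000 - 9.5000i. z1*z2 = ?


Real = 1.3*(-2.8) - (-8.1)*(-9.5) = -3.64 - 76.95 = -80.59
Imag = 1.3*(-9.5) - (2.8)*(-8.1) = -12.35 + 22.68 = 10.33

-80.5900 + 10.3300i


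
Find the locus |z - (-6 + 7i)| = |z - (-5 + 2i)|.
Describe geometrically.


Equal distances means the locus is the perpendicular bisector of z1 and z2.
Midpoint = ((-6+(-5))/2, (7+2)/2) = (-5.5000, 4.5000)

Perpendicular bisector through (-5.5000, 4.5000)


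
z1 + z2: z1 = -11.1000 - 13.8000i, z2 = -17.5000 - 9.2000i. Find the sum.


Real: -11.1 - 17.5 = -28.6
Imag: -13.8 - 9.2 = -23

-28.6000 - 23.0000i


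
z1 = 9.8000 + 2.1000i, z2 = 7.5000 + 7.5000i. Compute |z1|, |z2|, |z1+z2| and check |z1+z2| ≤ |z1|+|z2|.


|z1| = sqrt(9.8^2 + 2.1^2) = sqrt(100.45) = 10.0225
|z2| = sqrt(7.5^2 + 7.5^2) = sqrt(112.5) = 10.6066
z1+z2 = 17.3000 + 9.6000i
|z1+z2| = sqrt(391.45) = 19.7851
|z1|+|z2| = 10.0225 + 10.6066 = 20.6291

|z1+z2| = 19.7851 ≤ |z1|+|z2| = 20.6291 (verified)


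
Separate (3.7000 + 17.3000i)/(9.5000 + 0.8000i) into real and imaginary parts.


Multiply by conjugate: (3.7000 + 17.3000i)(9.5000 - 0.8000i) / (9.5^2 + 0.8^2)
Numerator real = 3.7*9.5 + 17.3*0.8 = 48.99
Numerator imag = 17.3*9.5 - 3.7*0.8 = 161.39
Denominator = 90.89
Re(z) = 48.99/90.89 = 0.5390
Im(z) = 161.39/90.89 = 1.7757

Re(z) = 0.5390, Im(z) = 1.7757


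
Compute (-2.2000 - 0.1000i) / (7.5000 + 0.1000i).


Conjugate of z2 = 7.5000 - 0.1000i
Numerator: (-2.2000 - 0.1000i)(7.5000 - 0.1000i) = -16.5100 - 0.5300i
Denominator: 7.5^2 + 0.1^2 = 56.26
Result = (-16.5100 - 0.5300i)/56.26

-0.2935 - 0.0094i


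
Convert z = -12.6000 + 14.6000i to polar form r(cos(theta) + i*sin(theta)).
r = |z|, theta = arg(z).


r = sqrt(158.76+213.16) = sqrt(371.92) = 19.2852
theta = atan2(14.6, -12.6) = 130.7946 degrees

r = 19.2852, theta = 130.7946 degrees


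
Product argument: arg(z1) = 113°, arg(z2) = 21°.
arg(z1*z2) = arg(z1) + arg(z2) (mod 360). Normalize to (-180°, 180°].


arg(z1*z2) = 113° + 21° = 134°
Normalized to (-180°, 180°]: 134°

134°


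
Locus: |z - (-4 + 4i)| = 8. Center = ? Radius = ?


|z - z0| = r is a circle with center z0 and radius r.
Center = (-4, 4), radius = 8

Circle with center (-4, 4) and radius 8


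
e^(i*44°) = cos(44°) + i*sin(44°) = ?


cos(44°) = 0.7193
sin(44°) = 0.6947

e^(i*44°) = 0.7193 + 0.6947i


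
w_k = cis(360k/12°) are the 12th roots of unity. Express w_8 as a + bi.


Angle = 360*8/12 = 240°
a = cos(240°) = -0.5000
b = sin(240°) = -0.8660

-0.5000 - 0.8660i


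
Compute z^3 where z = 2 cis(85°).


r^3 = 2^3 = 8
n*theta = 3*85° = 255° = 255° (mod 360)
a = 8*cos(255°) = -2.0706
b = 8*sin(255°) = -7.7274

8 cis(255°) = -2.0706 - 7.7274i


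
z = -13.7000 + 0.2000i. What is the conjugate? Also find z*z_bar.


z_bar = -13.7000 - 0.2000i
z*z_bar = (-13.7)^2 + 0.2^2 = 187.69 + 0.04 = 187.73

z_bar = -13.7000 - 0.2000i, z*z_bar = 187.73


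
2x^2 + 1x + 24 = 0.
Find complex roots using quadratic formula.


disc = 1^2 - 4*2*24 = 1 - 192 = -191
sqrt(|disc|) = sqrt(191) = 13.8203
Real part = -1/(2*2) = -0.2500
Imag part = 13.8203/(2*2) = 3.4551

-0.2500 ± 3.4551i


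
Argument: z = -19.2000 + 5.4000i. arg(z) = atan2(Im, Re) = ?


Re = -19.2, Im = 5.4
arg = atan2(5.4, -19.2) = 164.2914 degrees

arg(z) = 164.2914 degrees


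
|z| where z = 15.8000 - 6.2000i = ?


|z| = sqrt(15.8^2 + (-6.2)^2) = sqrt(249.64 + 38.44) = sqrt(288.08) = 16.9729

|z| = 16.9729


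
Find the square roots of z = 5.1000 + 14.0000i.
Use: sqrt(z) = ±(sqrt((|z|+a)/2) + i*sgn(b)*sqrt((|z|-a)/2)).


|z| = sqrt(26.01+196) = 14.9000
sqrt((|z|+a)/2) = sqrt((14.9000+5.1)/2) = sqrt(10.0000) = 3.1623
sqrt((|z|-a)/2) = sqrt((14.9000-5.1)/2) = sqrt(4.9000) = 2.2136

±(3.1623 + 2.2136i) i.e. 3.1623 + 2.2136i and -3.1623 - 2.2136i


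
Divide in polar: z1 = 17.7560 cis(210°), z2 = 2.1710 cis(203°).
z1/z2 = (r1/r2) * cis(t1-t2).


r = 17.7560 / 2.1710 = 8.1787
theta = 210° - 203° = 7° = 7° (mod 360)

8.1787 cis(7°)


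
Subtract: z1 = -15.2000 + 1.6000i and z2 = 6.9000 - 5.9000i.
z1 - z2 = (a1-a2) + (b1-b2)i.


Real: -15.2 - 6.9 = -22.1
Imag: 1.6 + 5.9 = 7.5

-22.1000 + 7.5000i


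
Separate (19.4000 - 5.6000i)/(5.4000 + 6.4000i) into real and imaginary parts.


Multiply by conjugate: (19.4000 - 5.6000i)(5.4000 - 6.4000i) / (5.4^2 + 6.4^2)
Numerator real = 19.4*5.4 - (5.6)*6.4 = 68.92
Numerator imag = -5.6*5.4 - 19.4*6.4 = -154.4
Denominator = 70.12
Re(z) = 68.92/70.12 = 0.9829
Im(z) = -154.4/70.12 = -2.2019

Re(z) = 0.9829, Im(z) = -2.2019


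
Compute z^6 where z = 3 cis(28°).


r^6 = 3^6 = 729
n*theta = 6*28° = 168° = 168° (mod 360)
a = 729*cos(168°) = -713.0696
b = 729*sin(168°) = 151.5676

729 cis(168°) = -713.0696 + 151.5676i


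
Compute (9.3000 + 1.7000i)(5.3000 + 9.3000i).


Real = 9.3*5.3 - 1.7*9.3 = 49.29 - 15.81 = 33.48
Imag = 9.3*9.3 + 5.3*1.7 = 86.49 + 9.01 = 95.5

33.4800 + 95.5000i


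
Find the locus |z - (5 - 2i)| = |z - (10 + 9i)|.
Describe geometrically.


Equal distances means the locus is the perpendicular bisector of z1 and z2.
Midpoint = ((5+10)/2, (-2+9)/2) = (7.5000, 3.5000)

Perpendicular bisector through (7.5000, 3.5000)


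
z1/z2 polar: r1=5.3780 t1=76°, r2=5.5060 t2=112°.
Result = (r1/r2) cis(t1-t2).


r = 5.3780 / 5.5060 = 0.9768
theta = 76° - 112° = -36° = 324° (mod 360)

0.9768 cis(324°)


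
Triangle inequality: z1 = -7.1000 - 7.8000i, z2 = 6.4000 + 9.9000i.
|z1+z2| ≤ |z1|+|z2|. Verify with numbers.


|z1| = sqrt((-7.1)^2 + (-7.8)^2) = sqrt(111.25) = 10.5475
|z2| = sqrt(6.4^2 + 9.9^2) = sqrt(138.97) = 11.7886
z1+z2 = -0.7000 + 2.1000i
|z1+z2| = sqrt(4.9) = 2.2136
|z1|+|z2| = 10.5475 + 11.7886 = 22.3361

|z1+z2| = 2.2136 ≤ |z1|+|z2| = 22.3361 (verified)


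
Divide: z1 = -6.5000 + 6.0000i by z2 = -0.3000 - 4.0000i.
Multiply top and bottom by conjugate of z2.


Conjugate of z2 = -0.3000 + 4.0000i
Numerator: (-6.5000 + 6.0000i)(-0.3000 + 4.0000i) = -22.0500 - 27.8000i
Denominator: (-0.3)^2 + (-4)^2 = 16.09
Result = (-22.0500 - 27.8000i)/16.09

-1.3704 - 1.7278i


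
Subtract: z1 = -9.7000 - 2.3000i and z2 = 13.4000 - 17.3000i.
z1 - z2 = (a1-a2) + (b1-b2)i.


Real: -9.7 - 13.4 = -23.1
Imag: -2.3 + 17.3 = 15

-23.1000 + 15.0000i


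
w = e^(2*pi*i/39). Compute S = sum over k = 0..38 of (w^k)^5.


The roots are w_k = w^k with w = e^(2*pi*i/39), and (w^k)^5 = (w^5)^k.
So S = 1 + u + u^2 + ... + u^(38) with u = w^5.
5 = 0*39 + 5, so 5 is not a multiple of 39: u = w^5 ≠ 1 (w is a primitive 39th root), while u^39 = (w^39)^5 = 1.
Geometric series: S = (1 - u^39)/(1 - u) = (1 - 1)/(1 - u) = 0

S = 0


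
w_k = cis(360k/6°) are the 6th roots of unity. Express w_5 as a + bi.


Angle = 360*5/6 = 300°
a = cos(300°) = 0.5000
b = sin(300°) = -0.8660

0.5000 - 0.8660i


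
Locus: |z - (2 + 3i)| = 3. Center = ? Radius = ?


|z - z0| = r is a circle with center z0 and radius r.
Center = (2, 3), radius = 3

Circle with center (2, 3) and radius 3


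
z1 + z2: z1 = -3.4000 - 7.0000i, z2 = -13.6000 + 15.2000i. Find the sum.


Real: -3.4 - 13.6 = -17
Imag: -7 + 15.2 = 8.2

-17.0000 + 8.2000i


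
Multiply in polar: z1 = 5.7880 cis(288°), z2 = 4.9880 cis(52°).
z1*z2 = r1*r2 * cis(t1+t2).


r = 5.7880 * 4.9880 = 28.8705
theta = 288° + 52° = 340° = 340° (mod 360)

28.8705 cis(340°)


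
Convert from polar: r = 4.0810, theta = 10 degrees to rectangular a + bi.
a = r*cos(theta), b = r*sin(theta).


a = 4.0810*cos(10°) = 4.0810*0.9848 = 4.0190
b = 4.0810*sin(10°) = 4.0810*0.17365 = 0.7087

4.0190 + 0.7087i


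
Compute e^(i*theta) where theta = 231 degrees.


cos(231°) = -0.6293
sin(231°) = -0.7771

e^(i*231°) = -0.6293 - 0.7771i


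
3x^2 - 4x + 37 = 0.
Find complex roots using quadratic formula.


disc = (-4)^2 - 4*3*37 = 16 - 444 = -428
sqrt(|disc|) = sqrt(428) = 20.6882
Real part = 4/(2*3) = 0.6667
Imag part = 20.6882/(2*3) = 3.4480

0.6667 ± 3.4480i


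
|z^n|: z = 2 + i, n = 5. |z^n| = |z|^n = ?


|z| = sqrt(4+1) = sqrt(5) = 2.2361
|z^5| = |z|^5 = (sqrt(5))^5 = 5^2 * sqrt(5) = 25*sqrt(5)

|z^5| = 25*sqrt(5) ≈ 55.9017


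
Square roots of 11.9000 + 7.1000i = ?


|z| = sqrt(141.61+50.41) = 13.8571
sqrt((|z|+a)/2) = sqrt((13.8571+11.9)/2) = sqrt(12.8786) = 3.5887
sqrt((|z|-a)/2) = sqrt((13.8571-11.9)/2) = sqrt(0.9786) = 0.9892

±(3.5887 + 0.9892i) i.e. 3.5887 + 0.9892i and -3.5887 - 0.9892i


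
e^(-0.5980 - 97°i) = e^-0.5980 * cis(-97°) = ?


e^-0.5980 = 0.5499
cos(-97°) = -0.1219
sin(-97°) = -0.9925
Real = 0.5499*(-0.1219) = -0.0670
Imag = 0.5499*(-0.9925) = -0.5458

-0.0670 - 0.5458i


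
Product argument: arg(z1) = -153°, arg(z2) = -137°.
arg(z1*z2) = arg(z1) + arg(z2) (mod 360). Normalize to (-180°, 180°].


arg(z1*z2) = -153° - 137° = -290°
Normalized to (-180°, 180°]: 70°

70°


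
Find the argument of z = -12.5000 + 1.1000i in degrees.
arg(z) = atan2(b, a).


Re = -12.5, Im = 1.1
arg = atan2(1.1, -12.5) = 174.9709 degrees

arg(z) = 174.9709 degrees


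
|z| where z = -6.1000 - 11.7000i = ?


|z| = sqrt((-6.1)^2 + (-11.7)^2) = sqrt(37.21 + 136.89) = sqrt(174.1) = 13.1947

|z| = 13.1947


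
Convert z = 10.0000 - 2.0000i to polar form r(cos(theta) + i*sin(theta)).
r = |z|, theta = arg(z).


r = sqrt(100+4) = sqrt(104) = 10.1980
theta = atan2(-2, 10) = -11.3099 degrees

r = 10.1980, theta = -11.3099 degrees
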